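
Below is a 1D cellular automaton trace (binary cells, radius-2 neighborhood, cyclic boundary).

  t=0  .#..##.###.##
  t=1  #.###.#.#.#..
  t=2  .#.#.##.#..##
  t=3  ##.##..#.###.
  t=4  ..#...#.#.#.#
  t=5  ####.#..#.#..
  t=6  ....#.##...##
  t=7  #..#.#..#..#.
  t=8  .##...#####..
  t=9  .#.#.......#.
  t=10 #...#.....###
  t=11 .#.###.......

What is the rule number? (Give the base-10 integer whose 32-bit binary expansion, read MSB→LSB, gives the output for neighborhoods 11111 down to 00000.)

221006676

  ##### -> .   bit 31 = 0  t=8,i=8
  ####. -> .   bit 30 = 0  t=5,i=2
  ###.# -> .   bit 29 = 0  t=0,i=9
  ###.. -> .   bit 28 = 0  t=8,i=10
  ##.## -> #   bit 27 = 1  t=0,i=6
  ##.#. -> #   bit 26 = 1  t=0,i=0
  ##..# -> .   bit 25 = 0  t=3,i=5
  ##... -> #   bit 24 = 1  t=6,i=0
  #.### -> .   bit 23 = 0  t=0,i=7
  #.##. -> .   bit 22 = 0  t=0,i=11
  #.#.# -> #   bit 21 = 1  t=1,i=6
  #.#.. -> .   bit 20 = 0  t=0,i=1
  #..## -> #   bit 19 = 1  t=0,i=3
  #..#. -> #   bit 18 = 1  t=1,i=12
  #...# -> .   bit 17 = 0  t=4,i=4
  #.... -> .   bit 16 = 0  t=6,i=1
  .#### -> .   bit 15 = 0  t=5,i=1
  .###. -> #   bit 14 = 1  t=0,i=8
  .##.# -> .   bit 13 = 0  t=0,i=5
  .##.. -> .   bit 12 = 0  t=3,i=4
  .#.## -> #   bit 11 = 1  t=1,i=1
  .#.#. -> .   bit 10 = 0  t=1,i=7
  .#..# -> #   bit 9 = 1  t=0,i=2
  .#... -> #   bit 8 = 1  t=4,i=3
  ..### -> .   bit 7 = 0  t=5,i=0
  ..##. -> #   bit 6 = 1  t=0,i=4
  ..#.# -> .   bit 5 = 0  t=1,i=0
  ..#.. -> #   bit 4 = 1  t=4,i=2
  ...## -> .   bit 3 = 0  t=6,i=10
  ...#. -> #   bit 2 = 1  t=4,i=5
  ....# -> .   bit 1 = 0  t=6,i=2
  ..... -> .   bit 0 = 0  t=9,i=6
  bits 00001101001011000100101101010100 = 221006676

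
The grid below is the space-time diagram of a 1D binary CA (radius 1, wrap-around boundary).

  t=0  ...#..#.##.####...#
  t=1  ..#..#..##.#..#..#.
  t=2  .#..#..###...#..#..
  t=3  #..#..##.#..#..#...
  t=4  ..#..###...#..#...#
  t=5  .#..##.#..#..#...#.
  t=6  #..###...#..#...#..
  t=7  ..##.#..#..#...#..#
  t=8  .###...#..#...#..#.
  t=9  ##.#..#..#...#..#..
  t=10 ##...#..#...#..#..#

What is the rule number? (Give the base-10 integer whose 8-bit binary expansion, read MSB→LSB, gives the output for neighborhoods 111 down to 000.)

74

  ###|.  b7=0 t=0,i=12
  ##.|#  b6=1 t=0,i=9
  #.#|.  b5=0 t=0,i=7
  #..|.  b4=0 t=0,i=0
  .##|#  b3=1 t=0,i=8
  .#.|.  b2=0 t=0,i=3
  ..#|#  b1=1 t=0,i=2
  ...|.  b0=0 t=0,i=1
  bits 01001010 = 74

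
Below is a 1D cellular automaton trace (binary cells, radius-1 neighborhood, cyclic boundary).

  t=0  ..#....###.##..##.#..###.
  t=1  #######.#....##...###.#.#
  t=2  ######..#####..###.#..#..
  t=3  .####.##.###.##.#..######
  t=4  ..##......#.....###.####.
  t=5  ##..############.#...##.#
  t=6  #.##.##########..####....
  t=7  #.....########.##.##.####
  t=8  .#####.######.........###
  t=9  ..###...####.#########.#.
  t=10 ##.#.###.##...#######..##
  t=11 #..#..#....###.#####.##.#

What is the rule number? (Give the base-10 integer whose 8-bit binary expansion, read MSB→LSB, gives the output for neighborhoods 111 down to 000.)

  ### -> #   bit 7 = 1  t=0,i=8
  ##. -> .   bit 6 = 0  t=0,i=9
  #.# -> .   bit 5 = 0  t=0,i=10
  #.. -> #   bit 4 = 1  t=0,i=3
  .## -> .   bit 3 = 0  t=0,i=7
  .#. -> #   bit 2 = 1  t=0,i=2
  ..# -> #   bit 1 = 1  t=0,i=1
  ... -> #   bit 0 = 1  t=0,i=0
  bits 10010111 = 151

151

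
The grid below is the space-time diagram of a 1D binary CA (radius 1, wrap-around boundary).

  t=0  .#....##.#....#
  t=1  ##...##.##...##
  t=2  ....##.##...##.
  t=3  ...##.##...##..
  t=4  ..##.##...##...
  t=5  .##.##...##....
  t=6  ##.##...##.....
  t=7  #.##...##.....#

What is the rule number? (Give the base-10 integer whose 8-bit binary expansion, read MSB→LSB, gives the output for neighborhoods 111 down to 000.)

  nb ###: next=.  (t=1,i=0, bit7=0)
  nb ##.: next=.  (t=0,i=7, bit6=0)
  nb #.#: next=#  (t=0,i=0, bit5=1)
  nb #..: next=.  (t=0,i=2, bit4=0)
  nb .##: next=#  (t=0,i=6, bit3=1)
  nb .#.: next=#  (t=0,i=1, bit2=1)
  nb ..#: next=#  (t=0,i=5, bit1=1)
  nb ...: next=.  (t=0,i=3, bit0=0)
  bits 00101110 = 46

46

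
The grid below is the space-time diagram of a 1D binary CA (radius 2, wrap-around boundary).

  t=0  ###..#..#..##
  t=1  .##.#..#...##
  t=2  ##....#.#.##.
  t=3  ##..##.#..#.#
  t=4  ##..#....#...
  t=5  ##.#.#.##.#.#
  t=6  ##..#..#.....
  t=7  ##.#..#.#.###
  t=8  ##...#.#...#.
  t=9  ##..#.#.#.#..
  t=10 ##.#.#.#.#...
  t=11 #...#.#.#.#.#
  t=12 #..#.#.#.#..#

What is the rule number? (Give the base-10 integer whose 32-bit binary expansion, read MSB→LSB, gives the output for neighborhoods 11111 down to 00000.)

2017777103

  [31] ##### => .  t=0,i=0
  [30] ####. => #  t=0,i=1
  [29] ###.# => #  t=5,i=1
  [28] ###.. => #  t=0,i=2
  [27] ##.## => #  t=1,i=0
  [26] ##.#. => .  t=1,i=3
  [25] ##..# => .  t=0,i=3
  [24] ##... => .  t=2,i=2
  [23] #.### => .  t=3,i=12
  [22] #.##. => #  t=1,i=1
  [21] #.#.# => .  t=2,i=8
  [20] #.#.. => .  t=1,i=4
  [19] #..## => .  t=0,i=10
  [18] #..#. => #  t=0,i=4
  [17] #...# => .  t=1,i=9
  [16] #.... => .  t=2,i=3
  [15] .#### => #  t=0,i=12
  [14] .###. => #  t=3,i=0
  [13] .##.# => .  t=1,i=2
  [12] .##.. => #  t=2,i=1
  [11] .#.## => .  t=2,i=9
  [10] .#.#. => #  t=2,i=7
  [9] .#..# => .  t=0,i=6
  [8] .#... => #  t=1,i=8
  [7] ..### => #  t=0,i=11
  [6] ..##. => #  t=1,i=11
  [5] ..#.# => .  t=2,i=6
  [4] ..#.. => .  t=0,i=5
  [3] ...## => #  t=1,i=10
  [2] ...#. => #  t=2,i=5
  [1] ....# => #  t=2,i=4
  [0] ..... => #  t=6,i=10
  bits 01111000010001001101010111001111 = 2017777103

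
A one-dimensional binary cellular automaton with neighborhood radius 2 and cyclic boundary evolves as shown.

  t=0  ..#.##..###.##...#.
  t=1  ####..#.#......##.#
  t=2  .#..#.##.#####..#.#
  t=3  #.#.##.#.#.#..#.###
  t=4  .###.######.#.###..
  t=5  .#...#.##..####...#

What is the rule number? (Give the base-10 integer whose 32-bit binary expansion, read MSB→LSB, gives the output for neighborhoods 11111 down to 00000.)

2258841511

  nb #####: next=#  (t=1,i=1, bit31=1)
  nb ####.: next=.  (t=1,i=2, bit30=0)
  nb ###.#: next=.  (t=0,i=10, bit29=0)
  nb ###..: next=.  (t=1,i=3, bit28=0)
  nb ##.##: next=.  (t=0,i=11, bit27=0)
  nb ##.#.: next=#  (t=3,i=1, bit26=1)
  nb ##..#: next=#  (t=0,i=6, bit25=1)
  nb ##...: next=.  (t=0,i=14, bit24=0)
  nb #.###: next=#  (t=1,i=18, bit23=1)
  nb #.##.: next=.  (t=0,i=4, bit22=0)
  nb #.#.#: next=#  (t=2,i=18, bit21=1)
  nb #.#..: next=.  (t=1,i=8, bit20=0)
  nb #..##: next=.  (t=0,i=7, bit19=0)
  nb #..#.: next=.  (t=1,i=5, bit18=0)
  nb #...#: next=#  (t=0,i=0, bit17=1)
  nb #....: next=#  (t=1,i=10, bit16=1)
  nb .####: next=.  (t=1,i=0, bit15=0)
  nb .###.: next=.  (t=0,i=9, bit14=0)
  nb .##.#: next=#  (t=1,i=16, bit13=1)
  nb .##..: next=.  (t=0,i=5, bit12=0)
  nb .#.##: next=#  (t=0,i=3, bit11=1)
  nb .#.#.: next=#  (t=1,i=7, bit10=1)
  nb .#..#: next=#  (t=2,i=2, bit9=1)
  nb .#...: next=#  (t=0,i=18, bit8=1)
  nb ..###: next=#  (t=0,i=8, bit7=1)
  nb ..##.: next=.  (t=1,i=15, bit6=0)
  nb ..#.#: next=#  (t=0,i=2, bit5=1)
  nb ..#..: next=.  (t=0,i=17, bit4=0)
  nb ...##: next=.  (t=1,i=14, bit3=0)
  nb ...#.: next=#  (t=0,i=1, bit2=1)
  nb ....#: next=#  (t=1,i=13, bit1=1)
  nb .....: next=#  (t=1,i=11, bit0=1)
  bits 10000110101000110010111110100111 = 2258841511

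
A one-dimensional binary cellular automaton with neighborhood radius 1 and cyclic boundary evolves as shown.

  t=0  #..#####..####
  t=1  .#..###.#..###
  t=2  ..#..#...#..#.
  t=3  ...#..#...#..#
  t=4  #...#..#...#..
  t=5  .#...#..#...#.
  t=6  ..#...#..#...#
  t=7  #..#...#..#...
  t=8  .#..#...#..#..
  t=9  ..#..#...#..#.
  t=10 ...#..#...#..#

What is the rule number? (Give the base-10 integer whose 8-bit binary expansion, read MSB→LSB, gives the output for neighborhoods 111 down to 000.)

144

  ###|#  b7=1 t=0,i=4
  ##.|.  b6=0 t=0,i=0
  #.#|.  b5=0 t=1,i=0
  #..|#  b4=1 t=0,i=1
  .##|.  b3=0 t=0,i=3
  .#.|.  b2=0 t=1,i=1
  ..#|.  b1=0 t=0,i=2
  ...|.  b0=0 t=2,i=0
  bits 10010000 = 144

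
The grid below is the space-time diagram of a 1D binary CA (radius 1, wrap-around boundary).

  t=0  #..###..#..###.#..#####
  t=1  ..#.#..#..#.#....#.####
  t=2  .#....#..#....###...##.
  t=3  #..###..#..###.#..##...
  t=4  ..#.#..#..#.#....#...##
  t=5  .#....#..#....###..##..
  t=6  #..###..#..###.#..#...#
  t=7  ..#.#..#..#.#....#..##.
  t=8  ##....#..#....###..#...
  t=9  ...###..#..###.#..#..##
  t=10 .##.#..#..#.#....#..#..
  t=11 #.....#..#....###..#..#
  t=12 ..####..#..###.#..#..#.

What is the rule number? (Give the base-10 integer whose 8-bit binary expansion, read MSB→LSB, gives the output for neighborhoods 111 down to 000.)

131

  nb ###: next=#  (t=0,i=4, bit7=1)
  nb ##.: next=.  (t=0,i=0, bit6=0)
  nb #.#: next=.  (t=0,i=14, bit5=0)
  nb #..: next=.  (t=0,i=1, bit4=0)
  nb .##: next=.  (t=0,i=3, bit3=0)
  nb .#.: next=.  (t=0,i=8, bit2=0)
  nb ..#: next=#  (t=0,i=2, bit1=1)
  nb ...: next=#  (t=1,i=14, bit0=1)
  bits 10000011 = 131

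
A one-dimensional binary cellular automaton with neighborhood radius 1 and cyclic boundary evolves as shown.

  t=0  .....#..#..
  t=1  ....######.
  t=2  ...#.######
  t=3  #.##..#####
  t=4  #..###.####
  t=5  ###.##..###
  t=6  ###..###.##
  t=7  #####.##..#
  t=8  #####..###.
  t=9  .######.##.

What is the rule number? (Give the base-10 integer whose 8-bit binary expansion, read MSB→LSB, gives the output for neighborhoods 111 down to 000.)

  nb ###: next=#  (t=1,i=5, bit7=1)
  nb ##.: next=#  (t=1,i=9, bit6=1)
  nb #.#: next=.  (t=2,i=4, bit5=0)
  nb #..: next=#  (t=0,i=6, bit4=1)
  nb .##: next=.  (t=1,i=4, bit3=0)
  nb .#.: next=#  (t=0,i=5, bit2=1)
  nb ..#: next=#  (t=0,i=4, bit1=1)
  nb ...: next=.  (t=0,i=0, bit0=0)
  bits 11010110 = 214

214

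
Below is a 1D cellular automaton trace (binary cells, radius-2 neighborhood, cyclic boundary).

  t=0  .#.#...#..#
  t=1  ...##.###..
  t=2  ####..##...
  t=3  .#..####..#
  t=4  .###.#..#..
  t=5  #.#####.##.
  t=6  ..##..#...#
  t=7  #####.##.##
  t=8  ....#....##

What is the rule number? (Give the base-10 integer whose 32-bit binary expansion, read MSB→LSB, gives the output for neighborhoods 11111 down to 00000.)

647549791

  [31] ##### => .  t=5,i=4
  [30] ####. => .  t=2,i=2
  [29] ###.# => #  t=4,i=3
  [28] ###.. => .  t=1,i=8
  [27] ##.## => .  t=1,i=5
  [26] ##.#. => #  t=4,i=4
  [25] ##..# => #  t=2,i=4
  [24] ##... => .  t=1,i=9
  [23] #.### => #  t=1,i=6
  [22] #.##. => .  t=5,i=8
  [21] #.#.# => .  t=0,i=1
  [20] #.#.. => #  t=0,i=3
  [19] #..## => #  t=2,i=5
  [18] #..#. => .  t=0,i=9
  [17] #...# => .  t=0,i=5
  [16] #.... => .  t=1,i=10
  [15] .#### => #  t=2,i=1
  [14] .###. => #  t=1,i=7
  [13] .##.# => .  t=1,i=4
  [12] .##.. => #  t=2,i=7
  [11] .#.## => .  t=5,i=1
  [10] .#.#. => .  t=0,i=0
  [9] .#..# => #  t=0,i=8
  [8] .#... => #  t=0,i=4
  [7] ..### => .  t=2,i=0
  [6] ..##. => #  t=1,i=3
  [5] ..#.# => .  t=0,i=10
  [4] ..#.. => #  t=0,i=7
  [3] ...## => #  t=1,i=2
  [2] ...#. => #  t=0,i=6
  [1] ....# => #  t=1,i=1
  [0] ..... => #  t=1,i=0
  bits 00100110100110001101001101011111 = 647549791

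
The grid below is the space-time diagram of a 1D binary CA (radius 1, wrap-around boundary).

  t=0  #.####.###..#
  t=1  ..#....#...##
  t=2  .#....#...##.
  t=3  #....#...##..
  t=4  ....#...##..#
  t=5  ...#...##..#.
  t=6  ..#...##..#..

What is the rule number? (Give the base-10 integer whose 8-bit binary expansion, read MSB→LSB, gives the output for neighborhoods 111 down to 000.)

10

  nb ###: next=.  (t=0,i=3, bit7=0)
  nb ##.: next=.  (t=0,i=0, bit6=0)
  nb #.#: next=.  (t=0,i=1, bit5=0)
  nb #..: next=.  (t=0,i=10, bit4=0)
  nb .##: next=#  (t=0,i=2, bit3=1)
  nb .#.: next=.  (t=1,i=2, bit2=0)
  nb ..#: next=#  (t=0,i=11, bit1=1)
  nb ...: next=.  (t=1,i=4, bit0=0)
  bits 00001010 = 10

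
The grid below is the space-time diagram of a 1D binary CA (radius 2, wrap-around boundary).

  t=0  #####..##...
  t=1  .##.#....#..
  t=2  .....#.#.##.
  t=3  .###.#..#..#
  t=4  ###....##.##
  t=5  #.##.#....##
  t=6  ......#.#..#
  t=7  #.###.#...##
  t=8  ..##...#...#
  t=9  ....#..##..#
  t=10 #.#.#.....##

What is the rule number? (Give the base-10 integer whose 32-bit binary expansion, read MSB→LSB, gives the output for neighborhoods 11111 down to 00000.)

2441398579

  [31] ##### => #  t=0,i=2
  [30] ####. => .  t=0,i=3
  [29] ###.# => .  t=3,i=3
  [28] ###.. => #  t=0,i=4
  [27] ##.## => .  t=4,i=9
  [26] ##.#. => .  t=1,i=3
  [25] ##..# => .  t=0,i=5
  [24] ##... => #  t=0,i=9
  [23] #.### => #  t=3,i=1
  [22] #.##. => .  t=2,i=9
  [21] #.#.# => .  t=2,i=7
  [20] #.#.. => .  t=1,i=4
  [19] #..## => .  t=0,i=6
  [18] #..#. => #  t=3,i=7
  [17] #...# => .  t=0,i=10
  [16] #.... => .  t=1,i=6
  [15] .#### => #  t=0,i=1
  [14] .###. => #  t=3,i=2
  [13] .##.# => .  t=1,i=2
  [12] .##.. => .  t=0,i=8
  [11] .#.## => #  t=2,i=8
  [10] .#.#. => .  t=2,i=6
  [9] .#..# => .  t=3,i=6
  [8] .#... => #  t=1,i=5
  [7] ..### => .  t=0,i=0
  [6] ..##. => .  t=0,i=7
  [5] ..#.# => #  t=2,i=5
  [4] ..#.. => #  t=1,i=9
  [3] ...## => .  t=0,i=11
  [2] ...#. => .  t=1,i=8
  [1] ....# => #  t=1,i=7
  [0] ..... => #  t=2,i=1
  bits 10010001100001001100100100110011 = 2441398579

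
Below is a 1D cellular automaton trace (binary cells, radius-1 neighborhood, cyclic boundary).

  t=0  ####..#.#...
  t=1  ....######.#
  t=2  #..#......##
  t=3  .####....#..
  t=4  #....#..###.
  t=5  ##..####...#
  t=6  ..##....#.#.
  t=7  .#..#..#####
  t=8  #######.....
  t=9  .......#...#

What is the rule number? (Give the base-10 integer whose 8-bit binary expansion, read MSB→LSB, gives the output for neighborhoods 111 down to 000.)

  nb ###: next=.  (t=0,i=1, bit7=0)
  nb ##.: next=.  (t=0,i=3, bit6=0)
  nb #.#: next=#  (t=0,i=7, bit5=1)
  nb #..: next=#  (t=0,i=4, bit4=1)
  nb .##: next=.  (t=0,i=0, bit3=0)
  nb .#.: next=#  (t=0,i=6, bit2=1)
  nb ..#: next=#  (t=0,i=5, bit1=1)
  nb ...: next=.  (t=0,i=10, bit0=0)
  bits 00110110 = 54

54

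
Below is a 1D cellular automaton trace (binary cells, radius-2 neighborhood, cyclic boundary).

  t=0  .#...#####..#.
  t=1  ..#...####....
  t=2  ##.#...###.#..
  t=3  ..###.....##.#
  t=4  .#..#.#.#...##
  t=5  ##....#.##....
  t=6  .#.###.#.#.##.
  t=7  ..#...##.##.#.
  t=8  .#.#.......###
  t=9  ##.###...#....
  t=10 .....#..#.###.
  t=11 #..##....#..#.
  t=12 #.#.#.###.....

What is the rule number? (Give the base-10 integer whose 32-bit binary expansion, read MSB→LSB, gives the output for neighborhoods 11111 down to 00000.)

3560544518

  #####|#  b31=1 t=0,i=7
  ####.|#  b30=1 t=0,i=8
  ###.#|.  b29=0 t=2,i=9
  ###..|#  b28=1 t=0,i=9
  ##.##|.  b27=0 t=7,i=8
  ##.#.|#  b26=1 t=2,i=2
  ##..#|.  b25=0 t=0,i=10
  ##...|.  b24=0 t=1,i=10
  #.###|.  b23=0 t=6,i=3
  #.##.|.  b22=0 t=5,i=8
  #.#.#|#  b21=1 t=4,i=6
  #.#..|#  b20=1 t=2,i=3
  #..##|#  b19=1 t=2,i=13
  #..#.|.  b18=0 t=0,i=0
  #...#|.  b17=0 t=0,i=3
  #....|#  b16=1 t=1,i=11
  .####|#  b15=1 t=0,i=6
  .###.|.  b14=0 t=2,i=8
  .##.#|.  b13=0 t=2,i=1
  .##..|#  b12=1 t=5,i=1
  .#.##|#  b11=1 t=5,i=7
  .#.#.|.  b10=0 t=4,i=5
  .#..#|.  b9=0 t=0,i=13
  .#...|#  b8=1 t=0,i=2
  ..###|.  b7=0 t=0,i=5
  ..##.|.  b6=0 t=2,i=0
  ..#.#|.  b5=0 t=4,i=4
  ..#..|.  b4=0 t=0,i=1
  ...##|.  b3=0 t=0,i=4
  ...#.|#  b2=1 t=1,i=1
  ....#|#  b1=1 t=1,i=0
  .....|.  b0=0 t=1,i=12
  bits 11010100001110011001100100000110 = 3560544518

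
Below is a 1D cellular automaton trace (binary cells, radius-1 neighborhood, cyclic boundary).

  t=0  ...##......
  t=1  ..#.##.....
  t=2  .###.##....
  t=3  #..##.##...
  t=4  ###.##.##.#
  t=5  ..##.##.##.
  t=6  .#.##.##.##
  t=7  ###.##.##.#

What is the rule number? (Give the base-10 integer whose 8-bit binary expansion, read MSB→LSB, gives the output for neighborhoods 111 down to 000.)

118

  [7] ### => .  t=2,i=2
  [6] ##. => #  t=0,i=4
  [5] #.# => #  t=1,i=3
  [4] #.. => #  t=0,i=5
  [3] .## => .  t=0,i=3
  [2] .#. => #  t=1,i=2
  [1] ..# => #  t=0,i=2
  [0] ... => .  t=0,i=0
  bits 01110110 = 118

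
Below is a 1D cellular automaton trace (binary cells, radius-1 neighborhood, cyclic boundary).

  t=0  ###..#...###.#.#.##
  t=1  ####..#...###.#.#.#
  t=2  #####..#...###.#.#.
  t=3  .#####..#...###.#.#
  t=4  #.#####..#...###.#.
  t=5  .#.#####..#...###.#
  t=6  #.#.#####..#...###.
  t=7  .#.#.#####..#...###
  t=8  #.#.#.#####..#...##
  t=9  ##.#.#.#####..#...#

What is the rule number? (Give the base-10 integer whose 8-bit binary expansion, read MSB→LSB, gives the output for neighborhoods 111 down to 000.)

240

  ###|#  b7=1 t=0,i=0
  ##.|#  b6=1 t=0,i=2
  #.#|#  b5=1 t=0,i=12
  #..|#  b4=1 t=0,i=3
  .##|.  b3=0 t=0,i=9
  .#.|.  b2=0 t=0,i=5
  ..#|.  b1=0 t=0,i=4
  ...|.  b0=0 t=0,i=7
  bits 11110000 = 240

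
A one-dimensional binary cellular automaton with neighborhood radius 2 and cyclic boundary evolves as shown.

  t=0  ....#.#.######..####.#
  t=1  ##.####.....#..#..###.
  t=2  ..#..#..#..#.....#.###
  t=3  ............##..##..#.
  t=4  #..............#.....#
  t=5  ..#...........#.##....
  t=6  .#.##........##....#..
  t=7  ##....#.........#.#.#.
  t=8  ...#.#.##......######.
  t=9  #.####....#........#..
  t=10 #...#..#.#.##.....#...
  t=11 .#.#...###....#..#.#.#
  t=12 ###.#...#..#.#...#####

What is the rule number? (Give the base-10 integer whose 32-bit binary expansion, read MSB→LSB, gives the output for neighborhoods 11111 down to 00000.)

1814644004

  [31] ##### => .  t=0,i=10
  [30] ####. => #  t=0,i=12
  [29] ###.# => #  t=0,i=19
  [28] ###.. => .  t=0,i=13
  [27] ##.## => #  t=1,i=2
  [26] ##.#. => #  t=0,i=20
  [25] ##..# => .  t=0,i=14
  [24] ##... => .  t=1,i=7
  [23] #.### => .  t=0,i=8
  [22] #.##. => .  t=1,i=0
  [21] #.#.# => #  t=0,i=6
  [20] #.#.. => .  t=0,i=21
  [19] #..## => #  t=0,i=15
  [18] #..#. => .  t=1,i=14
  [17] #...# => .  t=6,i=21
  [16] #.... => #  t=0,i=1
  [15] .#### => .  t=0,i=9
  [14] .###. => #  t=1,i=19
  [13] .##.# => .  t=1,i=1
  [12] .##.. => .  t=3,i=13
  [11] .#.## => .  t=0,i=7
  [10] .#.#. => #  t=0,i=5
  [9] .#..# => .  t=1,i=13
  [8] .#... => #  t=0,i=0
  [7] ..### => .  t=0,i=16
  [6] ..##. => .  t=3,i=12
  [5] ..#.# => #  t=0,i=4
  [4] ..#.. => .  t=1,i=12
  [3] ...## => .  t=3,i=11
  [2] ...#. => #  t=0,i=3
  [1] ....# => .  t=0,i=2
  [0] ..... => .  t=1,i=9
  bits 01101100001010010100010100100100 = 1814644004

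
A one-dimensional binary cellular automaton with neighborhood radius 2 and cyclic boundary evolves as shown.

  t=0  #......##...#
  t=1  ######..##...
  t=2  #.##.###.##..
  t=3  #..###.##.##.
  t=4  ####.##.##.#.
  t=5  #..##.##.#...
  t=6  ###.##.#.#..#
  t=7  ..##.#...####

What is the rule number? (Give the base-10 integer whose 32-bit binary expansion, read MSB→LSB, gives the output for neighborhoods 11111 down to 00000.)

  #####|#  b31=1 t=1,i=2
  ####.|.  b30=0 t=1,i=4
  ###.#|#  b29=1 t=2,i=7
  ###..|#  b28=1 t=1,i=5
  ##.##|#  b27=1 t=2,i=4
  ##.#.|.  b26=0 t=3,i=12
  ##..#|#  b25=1 t=1,i=6
  ##...|#  b24=1 t=0,i=1
  #.###|#  b23=1 t=2,i=5
  #.##.|.  b22=0 t=2,i=2
  #.#.#|.  b21=0 t=4,i=11
  #.#..|#  b20=1 t=3,i=0
  #..##|#  b19=1 t=1,i=7
  #..#.|.  b18=0 t=2,i=12
  #...#|.  b17=0 t=0,i=10
  #....|#  b16=1 t=0,i=2
  .####|.  b15=0 t=1,i=1
  .###.|.  b14=0 t=2,i=6
  .##.#|#  b13=1 t=2,i=3
  .##..|#  b12=1 t=0,i=0
  .#.##|.  b11=0 t=2,i=1
  .#.#.|.  b10=0 t=6,i=8
  .#..#|#  b9=1 t=3,i=1
  .#...|.  b8=0 t=5,i=10
  ..###|#  b7=1 t=1,i=0
  ..##.|.  b6=0 t=0,i=7
  ..#.#|#  b5=1 t=2,i=0
  ..#..|#  b4=1 t=5,i=0
  ...##|.  b3=0 t=0,i=6
  ...#.|#  b2=1 t=5,i=12
  ....#|#  b1=1 t=0,i=5
  .....|#  b0=1 t=0,i=3
  bits 10111011100110010011001010110111 = 3147379383

3147379383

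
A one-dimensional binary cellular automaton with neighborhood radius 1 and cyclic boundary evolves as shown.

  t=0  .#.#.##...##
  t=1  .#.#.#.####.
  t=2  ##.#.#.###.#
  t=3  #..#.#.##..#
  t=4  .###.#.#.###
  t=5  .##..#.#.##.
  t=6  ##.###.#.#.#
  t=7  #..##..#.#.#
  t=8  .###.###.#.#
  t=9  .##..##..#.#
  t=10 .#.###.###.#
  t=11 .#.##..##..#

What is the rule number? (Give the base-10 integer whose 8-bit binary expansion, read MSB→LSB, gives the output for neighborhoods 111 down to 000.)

159

  nb ###: next=#  (t=1,i=8, bit7=1)
  nb ##.: next=.  (t=0,i=6, bit6=0)
  nb #.#: next=.  (t=0,i=0, bit5=0)
  nb #..: next=#  (t=0,i=7, bit4=1)
  nb .##: next=#  (t=0,i=5, bit3=1)
  nb .#.: next=#  (t=0,i=1, bit2=1)
  nb ..#: next=#  (t=0,i=9, bit1=1)
  nb ...: next=#  (t=0,i=8, bit0=1)
  bits 10011111 = 159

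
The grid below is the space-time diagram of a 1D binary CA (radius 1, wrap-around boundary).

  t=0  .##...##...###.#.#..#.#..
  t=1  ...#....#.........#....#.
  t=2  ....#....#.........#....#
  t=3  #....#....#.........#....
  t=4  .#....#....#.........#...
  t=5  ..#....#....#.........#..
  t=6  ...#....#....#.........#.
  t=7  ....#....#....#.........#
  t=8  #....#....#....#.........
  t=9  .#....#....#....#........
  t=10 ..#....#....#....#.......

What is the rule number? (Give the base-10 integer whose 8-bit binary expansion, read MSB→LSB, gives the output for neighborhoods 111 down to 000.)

  nb ###: next=.  (t=0,i=12, bit7=0)
  nb ##.: next=.  (t=0,i=2, bit6=0)
  nb #.#: next=.  (t=0,i=14, bit5=0)
  nb #..: next=#  (t=0,i=3, bit4=1)
  nb .##: next=.  (t=0,i=1, bit3=0)
  nb .#.: next=.  (t=0,i=15, bit2=0)
  nb ..#: next=.  (t=0,i=0, bit1=0)
  nb ...: next=.  (t=0,i=4, bit0=0)
  bits 00010000 = 16

16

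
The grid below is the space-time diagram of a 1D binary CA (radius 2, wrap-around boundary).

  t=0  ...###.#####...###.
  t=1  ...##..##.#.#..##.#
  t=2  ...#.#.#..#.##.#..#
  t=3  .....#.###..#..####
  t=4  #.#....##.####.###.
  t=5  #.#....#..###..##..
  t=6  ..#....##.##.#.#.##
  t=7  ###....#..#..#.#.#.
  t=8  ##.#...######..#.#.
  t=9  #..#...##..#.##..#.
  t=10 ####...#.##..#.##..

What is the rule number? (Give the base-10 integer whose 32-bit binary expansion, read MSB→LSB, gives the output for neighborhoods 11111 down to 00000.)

1140114129

  #####|.  b31=0 t=0,i=9
  ####.|#  b30=1 t=0,i=10
  ###.#|.  b29=0 t=0,i=5
  ###..|.  b28=0 t=0,i=11
  ##.##|.  b27=0 t=0,i=6
  ##.#.|.  b26=0 t=1,i=9
  ##..#|#  b25=1 t=1,i=5
  ##...|#  b24=1 t=0,i=12
  #.###|#  b23=1 t=0,i=7
  #.##.|#  b22=1 t=2,i=12
  #.#.#|#  b21=1 t=1,i=10
  #.#..|#  b20=1 t=1,i=12
  #..##|.  b19=0 t=1,i=6
  #..#.|#  b18=1 t=2,i=9
  #...#|.  b17=0 t=0,i=13
  #....|.  b16=0 t=0,i=0
  .####|#  b15=1 t=0,i=8
  .###.|#  b14=1 t=0,i=4
  .##.#|.  b13=0 t=1,i=8
  .##..|.  b12=0 t=1,i=4
  .#.##|.  b11=0 t=2,i=11
  .#.#.|.  b10=0 t=1,i=11
  .#..#|#  b9=1 t=1,i=13
  .#...|.  b8=0 t=1,i=0
  ..###|#  b7=1 t=0,i=3
  ..##.|#  b6=1 t=1,i=3
  ..#.#|.  b5=0 t=2,i=3
  ..#..|#  b4=1 t=2,i=18
  ...##|.  b3=0 t=0,i=2
  ...#.|.  b2=0 t=2,i=2
  ....#|.  b1=0 t=0,i=1
  .....|#  b0=1 t=3,i=2
  bits 01000011111101001100001011010001 = 1140114129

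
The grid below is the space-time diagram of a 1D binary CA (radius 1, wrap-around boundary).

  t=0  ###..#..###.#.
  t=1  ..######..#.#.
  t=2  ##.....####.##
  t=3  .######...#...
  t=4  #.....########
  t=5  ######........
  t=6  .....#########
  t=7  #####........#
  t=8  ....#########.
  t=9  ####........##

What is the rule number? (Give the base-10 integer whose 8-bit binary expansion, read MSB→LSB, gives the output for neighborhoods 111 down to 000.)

87

  nb ###: next=.  (t=0,i=1, bit7=0)
  nb ##.: next=#  (t=0,i=2, bit6=1)
  nb #.#: next=.  (t=0,i=11, bit5=0)
  nb #..: next=#  (t=0,i=3, bit4=1)
  nb .##: next=.  (t=0,i=0, bit3=0)
  nb .#.: next=#  (t=0,i=5, bit2=1)
  nb ..#: next=#  (t=0,i=4, bit1=1)
  nb ...: next=#  (t=1,i=0, bit0=1)
  bits 01010111 = 87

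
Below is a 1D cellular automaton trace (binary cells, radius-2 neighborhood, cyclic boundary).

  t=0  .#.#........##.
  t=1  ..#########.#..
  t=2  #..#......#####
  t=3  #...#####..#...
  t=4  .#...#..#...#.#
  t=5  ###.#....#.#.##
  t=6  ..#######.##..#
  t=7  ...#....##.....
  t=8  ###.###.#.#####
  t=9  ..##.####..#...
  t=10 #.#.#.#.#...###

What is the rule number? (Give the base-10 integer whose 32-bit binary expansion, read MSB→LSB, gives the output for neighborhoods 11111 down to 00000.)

1026671943

  nb #####: next=.  (t=1,i=4, bit31=0)
  nb ####.: next=.  (t=1,i=9, bit30=0)
  nb ###.#: next=#  (t=1,i=10, bit29=1)
  nb ###..: next=#  (t=2,i=0, bit28=1)
  nb ##.##: next=#  (t=6,i=9, bit27=1)
  nb ##.#.: next=#  (t=1,i=11, bit26=1)
  nb ##..#: next=.  (t=0,i=14, bit25=0)
  nb ##...: next=#  (t=7,i=10, bit24=1)
  nb #.###: next=.  (t=5,i=13, bit23=0)
  nb #.##.: next=.  (t=6,i=10, bit22=0)
  nb #.#.#: next=#  (t=4,i=14, bit21=1)
  nb #.#..: next=#  (t=0,i=3, bit20=1)
  nb #..##: next=.  (t=6,i=1, bit19=0)
  nb #..#.: next=.  (t=0,i=0, bit18=0)
  nb #...#: next=.  (t=3,i=2, bit17=0)
  nb #....: next=#  (t=0,i=5, bit16=1)
  nb .####: next=#  (t=1,i=3, bit15=1)
  nb .###.: next=#  (t=8,i=5, bit14=1)
  nb .##.#: next=.  (t=9,i=3, bit13=0)
  nb .##..: next=.  (t=0,i=13, bit12=0)
  nb .#.##: next=.  (t=5,i=12, bit11=0)
  nb .#.#.: next=#  (t=0,i=2, bit10=1)
  nb .#..#: next=.  (t=4,i=6, bit9=0)
  nb .#...: next=#  (t=0,i=4, bit8=1)
  nb ..###: next=.  (t=1,i=2, bit7=0)
  nb ..##.: next=#  (t=0,i=12, bit6=1)
  nb ..#.#: next=.  (t=0,i=1, bit5=0)
  nb ..#..: next=.  (t=2,i=3, bit4=0)
  nb ...##: next=.  (t=0,i=11, bit3=0)
  nb ...#.: next=#  (t=3,i=14, bit2=1)
  nb ....#: next=#  (t=0,i=10, bit1=1)
  nb .....: next=#  (t=0,i=6, bit0=1)
  bits 00111101001100011100010101000111 = 1026671943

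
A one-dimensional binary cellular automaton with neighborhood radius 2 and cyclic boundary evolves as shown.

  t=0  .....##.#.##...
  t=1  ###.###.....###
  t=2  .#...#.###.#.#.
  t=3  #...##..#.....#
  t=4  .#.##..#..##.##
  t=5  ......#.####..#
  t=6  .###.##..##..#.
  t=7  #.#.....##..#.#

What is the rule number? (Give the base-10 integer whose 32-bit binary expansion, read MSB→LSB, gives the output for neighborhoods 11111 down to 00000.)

  [31] ##### => .  t=1,i=0
  [30] ####. => #  t=1,i=1
  [29] ###.# => .  t=1,i=2
  [28] ###.. => .  t=1,i=6
  [27] ##.## => .  t=1,i=3
  [26] ##.#. => .  t=0,i=7
  [25] ##..# => .  t=3,i=6
  [24] ##... => #  t=0,i=12
  [23] #.### => .  t=1,i=4
  [22] #.##. => .  t=0,i=10
  [21] #.#.# => .  t=0,i=8
  [20] #.#.. => .  t=2,i=13
  [19] #..## => #  t=4,i=9
  [18] #..#. => #  t=2,i=0
  [17] #...# => .  t=2,i=3
  [16] #.... => #  t=0,i=13
  [15] .#### => #  t=1,i=13
  [14] .###. => #  t=1,i=5
  [13] .##.# => #  t=0,i=6
  [12] .##.. => .  t=0,i=11
  [11] .#.## => .  t=0,i=9
  [10] .#.#. => .  t=2,i=12
  [9] .#..# => #  t=2,i=14
  [8] .#... => .  t=2,i=2
  [7] ..### => .  t=1,i=12
  [6] ..##. => #  t=0,i=5
  [5] ..#.# => #  t=2,i=5
  [4] ..#.. => .  t=2,i=1
  [3] ...## => #  t=0,i=4
  [2] ...#. => #  t=2,i=4
  [1] ....# => .  t=0,i=3
  [0] ..... => #  t=0,i=0
  bits 01000001000011011110001001101101 = 1091428973

1091428973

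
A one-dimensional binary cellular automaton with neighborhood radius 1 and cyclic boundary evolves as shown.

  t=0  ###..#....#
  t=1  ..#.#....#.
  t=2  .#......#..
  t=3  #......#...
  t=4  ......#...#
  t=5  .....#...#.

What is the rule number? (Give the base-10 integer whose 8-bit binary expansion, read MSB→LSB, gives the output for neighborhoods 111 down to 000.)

  ### -> .   bit 7 = 0  t=0,i=0
  ##. -> #   bit 6 = 1  t=0,i=2
  #.# -> .   bit 5 = 0  t=1,i=3
  #.. -> .   bit 4 = 0  t=0,i=3
  .## -> .   bit 3 = 0  t=0,i=10
  .#. -> .   bit 2 = 0  t=0,i=5
  ..# -> #   bit 1 = 1  t=0,i=4
  ... -> .   bit 0 = 0  t=0,i=7
  bits 01000010 = 66

66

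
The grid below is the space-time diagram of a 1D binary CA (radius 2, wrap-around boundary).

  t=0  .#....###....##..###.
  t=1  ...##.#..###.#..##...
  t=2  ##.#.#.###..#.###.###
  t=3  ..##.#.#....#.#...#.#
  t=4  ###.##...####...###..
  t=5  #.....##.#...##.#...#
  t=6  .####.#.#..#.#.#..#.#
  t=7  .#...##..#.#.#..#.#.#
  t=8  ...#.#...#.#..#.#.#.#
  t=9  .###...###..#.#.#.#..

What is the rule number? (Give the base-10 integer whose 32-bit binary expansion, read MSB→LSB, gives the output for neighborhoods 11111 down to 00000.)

  nb #####: next=#  (t=2,i=20, bit31=1)
  nb ####.: next=.  (t=2,i=0, bit30=0)
  nb ###.#: next=.  (t=1,i=11, bit29=0)
  nb ###..: next=.  (t=0,i=8, bit28=0)
  nb ##.##: next=.  (t=2,i=17, bit27=0)
  nb ##.#.: next=#  (t=1,i=5, bit26=1)
  nb ##..#: next=.  (t=0,i=15, bit25=0)
  nb ##...: next=#  (t=0,i=9, bit24=1)
  nb #.###: next=#  (t=2,i=7, bit23=1)
  nb #.##.: next=.  (t=4,i=4, bit22=0)
  nb #.#.#: next=#  (t=2,i=3, bit21=1)
  nb #.#..: next=.  (t=1,i=6, bit20=0)
  nb #..##: next=#  (t=0,i=16, bit19=1)
  nb #..#.: next=.  (t=0,i=0, bit18=0)
  nb #...#: next=#  (t=3,i=16, bit17=1)
  nb #....: next=#  (t=0,i=3, bit16=1)
  nb .####: next=.  (t=2,i=19, bit15=0)
  nb .###.: next=.  (t=0,i=7, bit14=0)
  nb .##.#: next=.  (t=1,i=4, bit13=0)
  nb .##..: next=.  (t=0,i=14, bit12=0)
  nb .#.##: next=.  (t=2,i=6, bit11=0)
  nb .#.#.: next=.  (t=2,i=4, bit10=0)
  nb .#..#: next=#  (t=1,i=7, bit9=1)
  nb .#...: next=.  (t=0,i=2, bit8=0)
  nb ..###: next=#  (t=0,i=6, bit7=1)
  nb ..##.: next=#  (t=0,i=13, bit6=1)
  nb ..#.#: next=#  (t=2,i=12, bit5=1)
  nb ..#..: next=.  (t=0,i=1, bit4=0)
  nb ...##: next=.  (t=0,i=5, bit3=0)
  nb ...#.: next=#  (t=3,i=11, bit2=1)
  nb ....#: next=#  (t=0,i=4, bit1=1)
  nb .....: next=#  (t=1,i=0, bit0=1)
  bits 10000101101010110000001011100111 = 2242577127

2242577127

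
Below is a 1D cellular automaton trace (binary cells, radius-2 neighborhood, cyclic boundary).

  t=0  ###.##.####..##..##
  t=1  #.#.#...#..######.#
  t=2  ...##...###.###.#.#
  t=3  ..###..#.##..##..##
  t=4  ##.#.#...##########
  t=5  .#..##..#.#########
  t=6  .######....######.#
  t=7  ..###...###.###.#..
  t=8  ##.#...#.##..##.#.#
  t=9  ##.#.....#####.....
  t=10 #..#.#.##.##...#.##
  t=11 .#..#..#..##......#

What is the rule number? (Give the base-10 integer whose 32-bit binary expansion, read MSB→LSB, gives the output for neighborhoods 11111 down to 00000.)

  #####|#  b31=1 t=0,i=0
  ####.|.  b30=0 t=0,i=1
  ###.#|#  b29=1 t=0,i=2
  ###..|.  b28=0 t=0,i=10
  ##.##|.  b27=0 t=0,i=3
  ##.#.|.  b26=0 t=1,i=1
  ##..#|#  b25=1 t=0,i=11
  ##...|.  b24=0 t=2,i=5
  #.###|.  b23=0 t=0,i=7
  #.##.|#  b22=1 t=0,i=4
  #.#.#|.  b21=0 t=1,i=2
  #.#..|#  b20=1 t=1,i=4
  #..##|#  b19=1 t=0,i=12
  #..#.|.  b18=0 t=3,i=6
  #...#|.  b17=0 t=1,i=6
  #....|#  b16=1 t=6,i=8
  .####|#  b15=1 t=0,i=8
  .###.|#  b14=1 t=2,i=9
  .##.#|.  b13=0 t=0,i=5
  .##..|#  b12=1 t=0,i=14
  .#.##|.  b11=0 t=3,i=8
  .#.#.|#  b10=1 t=1,i=3
  .#..#|#  b9=1 t=1,i=9
  .#...|.  b8=0 t=1,i=5
  ..###|.  b7=0 t=0,i=17
  ..##.|#  b6=1 t=0,i=13
  ..#.#|.  b5=0 t=3,i=7
  ..#..|#  b4=1 t=1,i=8
  ...##|#  b3=1 t=2,i=2
  ...#.|.  b2=0 t=1,i=7
  ....#|#  b1=1 t=6,i=9
  .....|.  b0=0 t=9,i=6
  bits 10100010010110011101011001011010 = 2723796570

2723796570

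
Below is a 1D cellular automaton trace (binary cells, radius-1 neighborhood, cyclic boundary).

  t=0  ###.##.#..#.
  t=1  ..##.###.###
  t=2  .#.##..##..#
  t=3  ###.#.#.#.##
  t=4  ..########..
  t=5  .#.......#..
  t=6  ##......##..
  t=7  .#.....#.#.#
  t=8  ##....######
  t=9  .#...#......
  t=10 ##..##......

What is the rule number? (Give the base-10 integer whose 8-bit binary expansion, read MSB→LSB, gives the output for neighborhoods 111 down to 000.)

102

  ###|.  b7=0 t=0,i=1
  ##.|#  b6=1 t=0,i=2
  #.#|#  b5=1 t=0,i=3
  #..|.  b4=0 t=0,i=8
  .##|.  b3=0 t=0,i=0
  .#.|#  b2=1 t=0,i=7
  ..#|#  b1=1 t=0,i=9
  ...|.  b0=0 t=4,i=0
  bits 01100110 = 102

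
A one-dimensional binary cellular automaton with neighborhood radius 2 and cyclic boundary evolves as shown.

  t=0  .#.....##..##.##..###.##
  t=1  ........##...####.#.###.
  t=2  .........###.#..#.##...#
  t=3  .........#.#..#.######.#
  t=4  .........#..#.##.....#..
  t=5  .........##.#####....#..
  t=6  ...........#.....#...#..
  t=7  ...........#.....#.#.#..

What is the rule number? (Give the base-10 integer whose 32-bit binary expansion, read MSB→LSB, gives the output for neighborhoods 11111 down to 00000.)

  nb #####: next=.  (t=3,i=18, bit31=0)
  nb ####.: next=.  (t=1,i=15, bit30=0)
  nb ###.#: next=#  (t=0,i=20, bit29=1)
  nb ###..: next=.  (t=1,i=22, bit28=0)
  nb ##.##: next=#  (t=0,i=13, bit27=1)
  nb ##.#.: next=.  (t=0,i=0, bit26=0)
  nb ##..#: next=#  (t=0,i=9, bit25=1)
  nb ##...: next=#  (t=1,i=10, bit24=1)
  nb #.###: next=.  (t=1,i=20, bit23=0)
  nb #.##.: next=#  (t=0,i=14, bit22=1)
  nb #.#.#: next=#  (t=1,i=18, bit21=1)
  nb #.#..: next=.  (t=0,i=1, bit20=0)
  nb #..##: next=.  (t=0,i=10, bit19=0)
  nb #..#.: next=.  (t=2,i=15, bit18=0)
  nb #...#: next=#  (t=1,i=11, bit17=1)
  nb #....: next=.  (t=0,i=3, bit16=0)
  nb .####: next=.  (t=1,i=14, bit15=0)
  nb .###.: next=.  (t=0,i=19, bit14=0)
  nb .##.#: next=.  (t=0,i=12, bit13=0)
  nb .##..: next=#  (t=0,i=8, bit12=1)
  nb .#.##: next=#  (t=1,i=19, bit11=1)
  nb .#.#.: next=.  (t=3,i=10, bit10=0)
  nb .#..#: next=#  (t=2,i=14, bit9=1)
  nb .#...: next=.  (t=0,i=2, bit8=0)
  nb ..###: next=#  (t=0,i=18, bit7=1)
  nb ..##.: next=.  (t=0,i=7, bit6=0)
  nb ..#.#: next=#  (t=2,i=16, bit5=1)
  nb ..#..: next=#  (t=2,i=23, bit4=1)
  nb ...##: next=.  (t=0,i=6, bit3=0)
  nb ...#.: next=.  (t=2,i=22, bit2=0)
  nb ....#: next=.  (t=0,i=5, bit1=0)
  nb .....: next=.  (t=0,i=4, bit0=0)
  bits 00101011011000100001101010110000 = 727849648

727849648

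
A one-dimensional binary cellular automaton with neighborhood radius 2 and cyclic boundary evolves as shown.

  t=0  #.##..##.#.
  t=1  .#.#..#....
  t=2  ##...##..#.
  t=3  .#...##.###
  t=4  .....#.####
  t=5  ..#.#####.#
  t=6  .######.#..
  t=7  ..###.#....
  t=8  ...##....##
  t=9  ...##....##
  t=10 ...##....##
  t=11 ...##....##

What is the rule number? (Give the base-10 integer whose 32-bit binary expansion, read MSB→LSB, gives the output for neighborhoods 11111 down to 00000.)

3095713909

  nb #####: next=#  (t=5,i=6, bit31=1)
  nb ####.: next=.  (t=4,i=9, bit30=0)
  nb ###.#: next=#  (t=3,i=10, bit29=1)
  nb ###..: next=#  (t=4,i=10, bit28=1)
  nb ##.##: next=#  (t=3,i=7, bit27=1)
  nb ##.#.: next=.  (t=0,i=8, bit26=0)
  nb ##..#: next=.  (t=0,i=4, bit25=0)
  nb ##...: next=.  (t=2,i=2, bit24=0)
  nb #.###: next=#  (t=3,i=8, bit23=1)
  nb #.##.: next=.  (t=0,i=2, bit22=0)
  nb #.#.#: next=.  (t=0,i=0, bit21=0)
  nb #.#..: next=.  (t=1,i=3, bit20=0)
  nb #..##: next=.  (t=0,i=5, bit19=0)
  nb #..#.: next=#  (t=1,i=5, bit18=1)
  nb #...#: next=.  (t=2,i=3, bit17=0)
  nb #....: next=.  (t=1,i=8, bit16=0)
  nb .####: next=#  (t=4,i=8, bit15=1)
  nb .###.: next=#  (t=3,i=9, bit14=1)
  nb .##.#: next=.  (t=0,i=7, bit13=0)
  nb .##..: next=#  (t=0,i=3, bit12=1)
  nb .#.##: next=#  (t=0,i=1, bit11=1)
  nb .#.#.: next=.  (t=0,i=10, bit10=0)
  nb .#..#: next=.  (t=1,i=4, bit9=0)
  nb .#...: next=.  (t=1,i=7, bit8=0)
  nb ..###: next=.  (t=6,i=1, bit7=0)
  nb ..##.: next=#  (t=0,i=6, bit6=1)
  nb ..#.#: next=#  (t=1,i=1, bit5=1)
  nb ..#..: next=#  (t=1,i=6, bit4=1)
  nb ...##: next=.  (t=2,i=4, bit3=0)
  nb ...#.: next=#  (t=1,i=0, bit2=1)
  nb ....#: next=.  (t=1,i=10, bit1=0)
  nb .....: next=#  (t=1,i=9, bit0=1)
  bits 10111000100001001101100001110101 = 3095713909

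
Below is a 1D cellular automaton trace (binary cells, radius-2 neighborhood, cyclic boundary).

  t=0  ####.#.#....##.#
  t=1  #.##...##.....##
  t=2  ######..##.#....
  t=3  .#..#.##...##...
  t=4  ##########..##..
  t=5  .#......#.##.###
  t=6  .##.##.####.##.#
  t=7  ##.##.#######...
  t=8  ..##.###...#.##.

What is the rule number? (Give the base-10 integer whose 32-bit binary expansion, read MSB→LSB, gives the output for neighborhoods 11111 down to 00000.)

  nb #####: next=.  (t=0,i=1, bit31=0)
  nb ####.: next=#  (t=0,i=2, bit30=1)
  nb ###.#: next=#  (t=0,i=3, bit29=1)
  nb ###..: next=.  (t=2,i=5, bit28=0)
  nb ##.##: next=#  (t=0,i=14, bit27=1)
  nb ##.#.: next=.  (t=0,i=4, bit26=0)
  nb ##..#: next=#  (t=2,i=6, bit25=1)
  nb ##...: next=#  (t=1,i=4, bit24=1)
  nb #.###: next=#  (t=0,i=15, bit23=1)
  nb #.##.: next=#  (t=1,i=2, bit22=1)
  nb #.#.#: next=.  (t=0,i=5, bit21=0)
  nb #.#..: next=#  (t=0,i=7, bit20=1)
  nb #..##: next=#  (t=2,i=7, bit19=1)
  nb #..#.: next=#  (t=3,i=3, bit18=1)
  nb #...#: next=#  (t=1,i=5, bit17=1)
  nb #....: next=.  (t=0,i=9, bit16=0)
  nb .####: next=#  (t=0,i=0, bit15=1)
  nb .###.: next=.  (t=1,i=15, bit14=0)
  nb .##.#: next=.  (t=0,i=13, bit13=0)
  nb .##..: next=#  (t=1,i=3, bit12=1)
  nb .#.##: next=#  (t=3,i=5, bit11=1)
  nb .#.#.: next=.  (t=0,i=6, bit10=0)
  nb .#..#: next=#  (t=3,i=2, bit9=1)
  nb .#...: next=#  (t=0,i=8, bit8=1)
  nb ..###: next=.  (t=1,i=14, bit7=0)
  nb ..##.: next=.  (t=0,i=12, bit6=0)
  nb ..#.#: next=#  (t=3,i=4, bit5=1)
  nb ..#..: next=#  (t=3,i=1, bit4=1)
  nb ...##: next=.  (t=0,i=11, bit3=0)
  nb ...#.: next=#  (t=3,i=0, bit2=1)
  nb ....#: next=.  (t=0,i=10, bit1=0)
  nb .....: next=#  (t=1,i=11, bit0=1)
  bits 01101011110111101001101100110101 = 1809750837

1809750837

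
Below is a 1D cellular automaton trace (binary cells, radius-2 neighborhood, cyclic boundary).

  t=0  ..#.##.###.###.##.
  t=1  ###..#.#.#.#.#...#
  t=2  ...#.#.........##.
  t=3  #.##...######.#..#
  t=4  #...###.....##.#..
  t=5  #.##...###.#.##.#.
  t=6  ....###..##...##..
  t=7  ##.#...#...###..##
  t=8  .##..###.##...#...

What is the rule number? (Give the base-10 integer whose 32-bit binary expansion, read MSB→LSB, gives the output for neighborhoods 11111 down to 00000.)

  nb #####: next=.  (t=3,i=9, bit31=0)
  nb ####.: next=.  (t=1,i=1, bit30=0)
  nb ###.#: next=#  (t=0,i=9, bit29=1)
  nb ###..: next=.  (t=1,i=2, bit28=0)
  nb ##.##: next=.  (t=0,i=6, bit27=0)
  nb ##.#.: next=#  (t=3,i=13, bit26=1)
  nb ##..#: next=#  (t=1,i=3, bit25=1)
  nb ##...: next=#  (t=0,i=17, bit24=1)
  nb #.###: next=#  (t=0,i=7, bit23=1)
  nb #.##.: next=.  (t=0,i=4, bit22=0)
  nb #.#.#: next=.  (t=1,i=7, bit21=0)
  nb #.#..: next=.  (t=1,i=13, bit20=0)
  nb #..##: next=.  (t=3,i=16, bit19=0)
  nb #..#.: next=.  (t=1,i=4, bit18=0)
  nb #...#: next=#  (t=0,i=0, bit17=1)
  nb #....: next=#  (t=2,i=0, bit16=1)
  nb .####: next=.  (t=1,i=0, bit15=0)
  nb .###.: next=.  (t=0,i=8, bit14=0)
  nb .##.#: next=#  (t=0,i=5, bit13=1)
  nb .##..: next=.  (t=0,i=16, bit12=0)
  nb .#.##: next=.  (t=0,i=3, bit11=0)
  nb .#.#.: next=.  (t=1,i=6, bit10=0)
  nb .#..#: next=#  (t=3,i=15, bit9=1)
  nb .#...: next=.  (t=1,i=14, bit8=0)
  nb ..###: next=.  (t=1,i=17, bit7=0)
  nb ..##.: next=.  (t=2,i=15, bit6=0)
  nb ..#.#: next=#  (t=0,i=2, bit5=1)
  nb ..#..: next=#  (t=4,i=0, bit4=1)
  nb ...##: next=#  (t=1,i=16, bit3=1)
  nb ...#.: next=#  (t=0,i=1, bit2=1)
  nb ....#: next=.  (t=2,i=1, bit1=0)
  nb .....: next=#  (t=2,i=8, bit0=1)
  bits 00100111100000110010001000111101 = 662905405

662905405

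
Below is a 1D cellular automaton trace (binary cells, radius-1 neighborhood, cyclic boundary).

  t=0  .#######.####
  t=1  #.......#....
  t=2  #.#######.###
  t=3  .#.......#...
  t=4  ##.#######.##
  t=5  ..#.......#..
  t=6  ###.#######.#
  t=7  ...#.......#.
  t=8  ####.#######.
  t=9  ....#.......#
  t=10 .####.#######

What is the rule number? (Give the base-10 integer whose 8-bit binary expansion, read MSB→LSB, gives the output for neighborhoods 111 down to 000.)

  nb ###: next=.  (t=0,i=2, bit7=0)
  nb ##.: next=.  (t=0,i=7, bit6=0)
  nb #.#: next=#  (t=0,i=0, bit5=1)
  nb #..: next=.  (t=1,i=1, bit4=0)
  nb .##: next=.  (t=0,i=1, bit3=0)
  nb .#.: next=#  (t=1,i=0, bit2=1)
  nb ..#: next=#  (t=1,i=7, bit1=1)
  nb ...: next=#  (t=1,i=2, bit0=1)
  bits 00100111 = 39

39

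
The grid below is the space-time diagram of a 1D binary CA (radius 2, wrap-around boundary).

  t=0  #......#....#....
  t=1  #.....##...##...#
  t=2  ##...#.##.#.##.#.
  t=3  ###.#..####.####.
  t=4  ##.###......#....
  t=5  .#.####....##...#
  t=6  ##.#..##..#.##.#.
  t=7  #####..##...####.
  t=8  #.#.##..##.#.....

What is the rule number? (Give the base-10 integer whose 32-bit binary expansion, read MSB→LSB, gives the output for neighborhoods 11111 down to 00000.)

  ##### -> #   bit 31 = 1  t=7,i=2
  ####. -> .   bit 30 = 0  t=3,i=9
  ###.# -> .   bit 29 = 0  t=3,i=2
  ###.. -> #   bit 28 = 1  t=4,i=5
  ##.## -> .   bit 27 = 0  t=3,i=11
  ##.#. -> #   bit 26 = 1  t=2,i=9
  ##..# -> #   bit 25 = 1  t=6,i=8
  ##... -> #   bit 24 = 1  t=1,i=1
  #.### -> #   bit 23 = 1  t=3,i=0
  #.##. -> #   bit 22 = 1  t=2,i=0
  #.#.# -> #   bit 21 = 1  t=2,i=10
  #.#.. -> #   bit 20 = 1  t=3,i=4
  #..## -> .   bit 19 = 0  t=3,i=6
  #..#. -> .   bit 18 = 0  t=6,i=9
  #...# -> .   bit 17 = 0  t=1,i=9
  #.... -> .   bit 16 = 0  t=0,i=2
  .#### -> .   bit 15 = 0  t=3,i=8
  .###. -> #   bit 14 = 1  t=3,i=1
  .##.# -> #   bit 13 = 1  t=2,i=8
  .##.. -> #   bit 12 = 1  t=1,i=0
  .#.## -> .   bit 11 = 0  t=2,i=6
  .#.#. -> #   bit 10 = 1  t=5,i=0
  .#..# -> #   bit 9 = 1  t=3,i=5
  .#... -> .   bit 8 = 0  t=0,i=1
  ..### -> .   bit 7 = 0  t=3,i=7
  ..##. -> .   bit 6 = 0  t=1,i=6
  ..#.# -> .   bit 5 = 0  t=2,i=5
  ..#.. -> #   bit 4 = 1  t=0,i=0
  ...## -> #   bit 3 = 1  t=1,i=5
  ...#. -> #   bit 2 = 1  t=0,i=6
  ....# -> .   bit 1 = 0  t=0,i=5
  ..... -> .   bit 0 = 0  t=0,i=3
  bits 10010111111100000111011000011100 = 2549118492

2549118492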